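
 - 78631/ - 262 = 78631/262=300.12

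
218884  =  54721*4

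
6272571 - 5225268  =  1047303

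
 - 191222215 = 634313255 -825535470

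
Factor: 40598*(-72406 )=-2939538788= -2^2*41^1 * 53^1*383^1*883^1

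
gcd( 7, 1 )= 1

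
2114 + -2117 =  - 3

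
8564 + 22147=30711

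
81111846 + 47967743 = 129079589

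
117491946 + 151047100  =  268539046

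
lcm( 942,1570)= 4710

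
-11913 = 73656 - 85569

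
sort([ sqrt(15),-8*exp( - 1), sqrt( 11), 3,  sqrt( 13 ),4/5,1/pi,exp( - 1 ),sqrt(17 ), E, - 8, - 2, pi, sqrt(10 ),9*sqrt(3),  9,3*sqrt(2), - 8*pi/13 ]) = [ - 8, - 8*exp( - 1 ), - 2 , - 8*pi/13,1/pi, exp(-1 ), 4/5,E,3, pi,sqrt ( 10),sqrt(11), sqrt( 13 ),sqrt( 15),sqrt(17 ),3*sqrt(2),9,9*sqrt( 3 )] 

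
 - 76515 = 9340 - 85855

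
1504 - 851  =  653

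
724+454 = 1178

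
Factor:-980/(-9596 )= 5^1*7^2*2399^( - 1 ) = 245/2399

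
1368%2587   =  1368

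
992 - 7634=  - 6642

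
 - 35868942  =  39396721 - 75265663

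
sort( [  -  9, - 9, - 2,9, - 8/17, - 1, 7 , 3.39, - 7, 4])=[  -  9,- 9 ,-7,-2, - 1 ,-8/17, 3.39,4 , 7,9]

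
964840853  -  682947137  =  281893716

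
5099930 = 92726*55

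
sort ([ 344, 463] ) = [ 344,  463]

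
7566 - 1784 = 5782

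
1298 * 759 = 985182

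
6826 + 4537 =11363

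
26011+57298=83309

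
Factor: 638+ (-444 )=194 = 2^1*97^1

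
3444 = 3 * 1148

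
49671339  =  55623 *893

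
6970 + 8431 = 15401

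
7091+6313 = 13404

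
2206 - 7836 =-5630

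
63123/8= 7890+3/8 = 7890.38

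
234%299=234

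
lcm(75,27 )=675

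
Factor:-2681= -7^1*383^1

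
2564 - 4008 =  - 1444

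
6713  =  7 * 959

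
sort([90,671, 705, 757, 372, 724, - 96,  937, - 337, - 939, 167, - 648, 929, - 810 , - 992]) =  [ - 992, - 939, - 810, - 648, - 337, - 96, 90, 167, 372, 671, 705,724,757 , 929,  937]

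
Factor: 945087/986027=3^1*7^( - 2 )*11^1*13^1*2203^1  *  20123^( - 1)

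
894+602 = 1496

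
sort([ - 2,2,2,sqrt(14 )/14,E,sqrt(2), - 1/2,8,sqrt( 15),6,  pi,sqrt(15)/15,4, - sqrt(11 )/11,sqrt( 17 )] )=[ - 2, - 1/2,  -  sqrt( 11)/11,sqrt ( 15) /15,sqrt( 14) /14,sqrt(2),2,2,E, pi, sqrt( 15 ),4,sqrt (17 ), 6,  8]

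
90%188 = 90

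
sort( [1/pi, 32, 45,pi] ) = [ 1/pi, pi,32, 45]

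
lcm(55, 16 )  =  880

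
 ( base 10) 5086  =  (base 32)4uu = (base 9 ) 6871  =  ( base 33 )4M4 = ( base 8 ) 11736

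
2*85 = 170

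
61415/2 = 61415/2 = 30707.50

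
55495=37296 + 18199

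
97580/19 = 5135 + 15/19 = 5135.79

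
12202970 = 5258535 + 6944435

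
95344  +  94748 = 190092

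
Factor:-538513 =-538513^1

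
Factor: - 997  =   - 997^1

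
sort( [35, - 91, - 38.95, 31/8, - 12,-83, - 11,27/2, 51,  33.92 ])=[ - 91,-83, - 38.95, - 12, - 11, 31/8,27/2,33.92,  35,51 ]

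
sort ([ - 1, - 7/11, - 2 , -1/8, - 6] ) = [  -  6  , -2, - 1,- 7/11, - 1/8] 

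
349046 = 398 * 877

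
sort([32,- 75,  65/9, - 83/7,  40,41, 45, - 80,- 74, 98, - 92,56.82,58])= [-92,-80, - 75, - 74,-83/7, 65/9 , 32 , 40, 41, 45,56.82,58, 98]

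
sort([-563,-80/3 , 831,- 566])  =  [ -566,-563, - 80/3 , 831 ]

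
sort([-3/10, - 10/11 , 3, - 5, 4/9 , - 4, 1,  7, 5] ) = [ - 5,-4,-10/11, - 3/10 , 4/9,1, 3, 5, 7 ]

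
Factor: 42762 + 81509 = 124271=7^1*41^1*433^1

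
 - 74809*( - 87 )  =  6508383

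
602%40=2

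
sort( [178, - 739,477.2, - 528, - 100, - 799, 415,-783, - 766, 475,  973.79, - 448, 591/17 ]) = [  -  799, - 783,-766 , - 739, - 528, - 448,-100, 591/17, 178, 415, 475, 477.2,973.79 ] 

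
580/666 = 290/333 = 0.87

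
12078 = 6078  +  6000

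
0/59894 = 0 = 0.00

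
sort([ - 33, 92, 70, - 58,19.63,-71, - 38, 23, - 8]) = [ - 71,-58, -38,-33,-8,19.63, 23, 70 , 92 ]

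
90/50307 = 30/16769=0.00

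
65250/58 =1125 = 1125.00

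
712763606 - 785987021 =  - 73223415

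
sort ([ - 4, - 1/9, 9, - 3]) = [ - 4, - 3  , - 1/9, 9] 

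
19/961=19/961 =0.02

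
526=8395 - 7869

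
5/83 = 5/83 = 0.06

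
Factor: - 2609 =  - 2609^1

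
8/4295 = 8/4295 = 0.00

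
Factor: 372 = 2^2*3^1*31^1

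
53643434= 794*67561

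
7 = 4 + 3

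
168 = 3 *56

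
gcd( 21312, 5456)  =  16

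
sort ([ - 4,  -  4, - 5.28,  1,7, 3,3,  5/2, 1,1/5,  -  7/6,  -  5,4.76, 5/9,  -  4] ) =[ - 5.28,  -  5, - 4, - 4, - 4, - 7/6,1/5,  5/9,1 , 1,5/2,3 , 3,  4.76 , 7 ]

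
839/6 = 139 + 5/6 = 139.83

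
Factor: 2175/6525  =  3^(  -  1) = 1/3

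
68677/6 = 11446 + 1/6  =  11446.17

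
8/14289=8/14289 = 0.00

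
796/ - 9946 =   -  398/4973= - 0.08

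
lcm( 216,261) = 6264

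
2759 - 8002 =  - 5243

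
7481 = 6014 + 1467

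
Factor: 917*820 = 2^2*5^1 * 7^1 * 41^1*131^1 = 751940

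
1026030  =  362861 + 663169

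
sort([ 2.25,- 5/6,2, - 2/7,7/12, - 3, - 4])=[ - 4, - 3, - 5/6, - 2/7,7/12,2, 2.25]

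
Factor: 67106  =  2^1*13^1*29^1*89^1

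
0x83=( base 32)43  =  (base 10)131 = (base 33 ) 3W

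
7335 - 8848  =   - 1513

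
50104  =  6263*8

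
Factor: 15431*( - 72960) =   -  2^8*3^1 * 5^1 * 13^1*19^1 * 1187^1 = -1125845760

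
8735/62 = 8735/62 = 140.89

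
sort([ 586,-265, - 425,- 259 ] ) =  [  -  425, - 265, - 259, 586 ] 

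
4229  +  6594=10823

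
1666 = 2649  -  983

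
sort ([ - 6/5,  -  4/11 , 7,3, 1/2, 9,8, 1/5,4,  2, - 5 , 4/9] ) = [ -5 ,-6/5,-4/11,1/5,4/9, 1/2, 2, 3, 4, 7, 8, 9] 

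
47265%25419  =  21846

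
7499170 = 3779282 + 3719888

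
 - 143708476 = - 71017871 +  - 72690605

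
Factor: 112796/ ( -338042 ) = -326/977 = - 2^1*163^1*977^( - 1)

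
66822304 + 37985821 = 104808125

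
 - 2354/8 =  - 295 + 3/4= - 294.25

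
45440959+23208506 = 68649465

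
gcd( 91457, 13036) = 1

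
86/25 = 86/25 = 3.44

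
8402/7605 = 8402/7605 = 1.10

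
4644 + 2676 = 7320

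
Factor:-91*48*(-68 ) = 2^6*3^1 * 7^1*13^1*17^1=297024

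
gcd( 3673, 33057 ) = 3673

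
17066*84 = 1433544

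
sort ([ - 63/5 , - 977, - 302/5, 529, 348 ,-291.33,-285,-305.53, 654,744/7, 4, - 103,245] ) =[- 977, - 305.53,  -  291.33, - 285, - 103, - 302/5,  -  63/5,4, 744/7, 245, 348, 529, 654]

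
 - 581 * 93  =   - 54033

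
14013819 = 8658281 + 5355538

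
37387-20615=16772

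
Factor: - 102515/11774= - 505/58 = - 2^( - 1)*5^1*29^( - 1) *101^1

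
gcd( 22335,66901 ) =1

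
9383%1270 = 493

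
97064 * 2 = 194128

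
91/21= 13/3=4.33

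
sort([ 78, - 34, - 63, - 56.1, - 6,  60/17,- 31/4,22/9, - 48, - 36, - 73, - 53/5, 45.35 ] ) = [ - 73, - 63, - 56.1, - 48, - 36,-34, - 53/5,- 31/4 , - 6,22/9, 60/17, 45.35, 78] 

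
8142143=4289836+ 3852307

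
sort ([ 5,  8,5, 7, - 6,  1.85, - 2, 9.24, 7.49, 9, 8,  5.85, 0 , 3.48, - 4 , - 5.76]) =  [ - 6, - 5.76, - 4,  -  2,0,1.85,3.48, 5,5,5.85,7,  7.49,  8,8,9, 9.24 ] 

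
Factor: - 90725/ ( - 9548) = 2^( - 2 ) * 5^2*  7^( - 1)*11^( - 1)*19^1*31^( - 1)*191^1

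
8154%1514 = 584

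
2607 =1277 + 1330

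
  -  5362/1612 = -4 + 543/806 = - 3.33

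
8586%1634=416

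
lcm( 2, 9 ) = 18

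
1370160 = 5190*264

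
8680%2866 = 82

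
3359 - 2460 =899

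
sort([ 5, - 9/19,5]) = [ - 9/19,5, 5] 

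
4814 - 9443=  - 4629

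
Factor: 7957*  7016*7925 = 2^3*5^2 *73^1*109^1*317^1 * 877^1 = 442423522600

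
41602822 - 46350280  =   - 4747458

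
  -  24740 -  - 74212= 49472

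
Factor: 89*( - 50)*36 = -160200 =-2^3*3^2*5^2*89^1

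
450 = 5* 90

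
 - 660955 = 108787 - 769742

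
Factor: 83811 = 3^1*7^1*13^1*307^1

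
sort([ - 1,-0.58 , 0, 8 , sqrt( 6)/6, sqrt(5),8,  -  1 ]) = [-1 , - 1, - 0.58, 0, sqrt(6 ) /6, sqrt(5 ), 8,  8]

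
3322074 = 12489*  266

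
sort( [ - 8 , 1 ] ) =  [ - 8,1 ] 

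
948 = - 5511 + 6459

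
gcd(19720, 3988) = 4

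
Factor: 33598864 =2^4 * 13^1*163^1*991^1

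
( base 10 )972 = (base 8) 1714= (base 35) rr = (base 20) 28c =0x3CC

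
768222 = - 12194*( - 63)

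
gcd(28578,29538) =6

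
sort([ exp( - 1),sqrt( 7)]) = [ exp(-1 ), sqrt( 7 )]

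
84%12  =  0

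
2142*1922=4116924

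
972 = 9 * 108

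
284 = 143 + 141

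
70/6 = 35/3 = 11.67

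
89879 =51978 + 37901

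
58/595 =58/595  =  0.10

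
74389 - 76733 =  - 2344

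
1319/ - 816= - 1319/816 = - 1.62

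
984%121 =16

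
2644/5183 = 2644/5183= 0.51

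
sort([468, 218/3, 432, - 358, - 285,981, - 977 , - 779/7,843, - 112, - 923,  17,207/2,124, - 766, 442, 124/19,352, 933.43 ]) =[ - 977,-923, - 766,-358 , - 285, - 112, - 779/7,  124/19, 17,218/3,207/2,124,352, 432,  442,468,843,933.43,981]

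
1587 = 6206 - 4619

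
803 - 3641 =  - 2838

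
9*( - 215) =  - 1935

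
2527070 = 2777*910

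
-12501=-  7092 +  - 5409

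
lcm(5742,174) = 5742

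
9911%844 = 627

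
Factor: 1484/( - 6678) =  - 2/9 = -2^1 * 3^( - 2) 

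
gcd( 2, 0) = 2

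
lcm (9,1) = 9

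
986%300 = 86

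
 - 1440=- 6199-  - 4759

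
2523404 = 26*97054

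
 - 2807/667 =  -2807/667 =-  4.21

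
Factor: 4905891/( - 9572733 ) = - 545099/1063637 = - 197^1*2767^1*1063637^ ( - 1)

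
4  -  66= -62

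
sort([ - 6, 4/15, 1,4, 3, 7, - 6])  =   [ - 6, -6, 4/15, 1, 3,4, 7 ] 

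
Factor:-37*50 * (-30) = 2^2*3^1*5^3* 37^1  =  55500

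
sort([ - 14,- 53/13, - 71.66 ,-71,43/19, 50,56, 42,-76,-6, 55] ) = [ - 76, - 71.66,-71 , - 14,- 6,  -  53/13, 43/19, 42,  50,55,56]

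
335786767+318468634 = 654255401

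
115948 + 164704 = 280652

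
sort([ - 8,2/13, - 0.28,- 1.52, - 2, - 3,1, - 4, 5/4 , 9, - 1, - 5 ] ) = [ - 8, - 5, - 4, - 3, - 2, - 1.52, - 1, - 0.28 , 2/13, 1, 5/4, 9]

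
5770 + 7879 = 13649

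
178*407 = 72446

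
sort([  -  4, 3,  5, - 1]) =[ - 4, -1, 3, 5 ] 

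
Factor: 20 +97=117 = 3^2*13^1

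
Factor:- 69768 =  - 2^3*3^3*17^1*19^1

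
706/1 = 706 = 706.00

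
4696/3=1565 + 1/3 = 1565.33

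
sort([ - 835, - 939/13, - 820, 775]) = [ - 835, - 820, - 939/13,775 ] 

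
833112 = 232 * 3591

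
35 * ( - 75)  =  -2625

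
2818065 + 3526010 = 6344075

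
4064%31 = 3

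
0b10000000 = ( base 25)53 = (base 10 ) 128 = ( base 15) 88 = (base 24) 58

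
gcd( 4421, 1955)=1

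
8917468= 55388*161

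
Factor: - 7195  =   - 5^1*1439^1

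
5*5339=26695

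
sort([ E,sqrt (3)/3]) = [ sqrt( 3)/3,E ]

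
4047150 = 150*26981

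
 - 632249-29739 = -661988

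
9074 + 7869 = 16943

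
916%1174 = 916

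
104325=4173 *25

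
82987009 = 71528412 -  - 11458597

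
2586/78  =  431/13 = 33.15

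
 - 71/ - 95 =71/95 = 0.75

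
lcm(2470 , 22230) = 22230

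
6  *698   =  4188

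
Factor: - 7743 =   -  3^1 * 29^1*89^1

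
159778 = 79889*2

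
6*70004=420024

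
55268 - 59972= - 4704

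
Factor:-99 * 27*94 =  - 2^1*3^5 * 11^1*47^1  =  - 251262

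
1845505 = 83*22235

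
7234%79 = 45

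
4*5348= 21392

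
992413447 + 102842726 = 1095256173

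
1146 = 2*573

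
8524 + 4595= 13119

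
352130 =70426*5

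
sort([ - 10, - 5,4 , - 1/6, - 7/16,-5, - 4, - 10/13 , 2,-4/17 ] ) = [- 10, - 5, - 5,  -  4, - 10/13, - 7/16  ,-4/17,-1/6,2 , 4]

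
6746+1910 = 8656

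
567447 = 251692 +315755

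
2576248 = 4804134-2227886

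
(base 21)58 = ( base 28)41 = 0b1110001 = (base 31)3K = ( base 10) 113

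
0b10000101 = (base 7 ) 250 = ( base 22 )61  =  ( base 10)133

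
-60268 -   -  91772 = 31504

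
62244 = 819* 76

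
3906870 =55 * 71034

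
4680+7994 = 12674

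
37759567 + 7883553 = 45643120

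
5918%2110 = 1698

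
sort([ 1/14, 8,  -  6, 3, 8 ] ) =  [ - 6,1/14 , 3,8, 8]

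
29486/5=29486/5= 5897.20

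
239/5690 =239/5690 = 0.04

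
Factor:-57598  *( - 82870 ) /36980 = 238657313/1849= 31^1*43^ ( - 2)*929^1 *8287^1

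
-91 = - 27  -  64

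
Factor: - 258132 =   -  2^2*3^1*7^2*439^1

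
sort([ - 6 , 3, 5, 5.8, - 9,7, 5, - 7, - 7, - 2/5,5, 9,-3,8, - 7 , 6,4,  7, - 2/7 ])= [ - 9, - 7, -7 , - 7, - 6, - 3  , - 2/5, - 2/7, 3,  4,5,5, 5,5.8, 6,7,7,8, 9 ] 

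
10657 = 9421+1236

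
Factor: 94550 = 2^1*5^2 *31^1*61^1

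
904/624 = 113/78 = 1.45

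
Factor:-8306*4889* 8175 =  - 331970677950 =-2^1*3^1 * 5^2*109^1*4153^1 * 4889^1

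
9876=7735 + 2141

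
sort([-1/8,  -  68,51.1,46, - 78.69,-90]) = [ - 90, - 78.69, - 68, - 1/8 , 46,51.1 ]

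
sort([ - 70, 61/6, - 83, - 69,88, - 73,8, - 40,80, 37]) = [ - 83, - 73, - 70, - 69, - 40,8,61/6,37, 80,88] 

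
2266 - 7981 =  - 5715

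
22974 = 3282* 7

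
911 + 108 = 1019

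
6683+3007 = 9690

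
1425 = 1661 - 236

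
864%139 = 30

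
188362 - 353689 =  - 165327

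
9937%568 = 281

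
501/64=501/64 = 7.83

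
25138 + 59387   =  84525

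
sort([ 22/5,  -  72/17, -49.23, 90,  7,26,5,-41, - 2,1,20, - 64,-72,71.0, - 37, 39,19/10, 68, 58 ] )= [-72, - 64,-49.23,-41,-37, - 72/17,-2, 1,  19/10,22/5,  5, 7, 20,26,  39 , 58, 68, 71.0,90]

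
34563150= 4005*8630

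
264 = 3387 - 3123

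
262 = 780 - 518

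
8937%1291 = 1191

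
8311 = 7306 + 1005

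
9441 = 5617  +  3824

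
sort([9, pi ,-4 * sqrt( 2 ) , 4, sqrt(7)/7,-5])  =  [ - 4 *sqrt(2), - 5,sqrt(7 ) /7,pi,  4,9]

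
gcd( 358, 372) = 2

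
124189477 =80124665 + 44064812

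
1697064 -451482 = 1245582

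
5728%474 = 40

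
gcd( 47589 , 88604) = 1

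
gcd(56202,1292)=646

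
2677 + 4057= 6734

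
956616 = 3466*276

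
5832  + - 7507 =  - 1675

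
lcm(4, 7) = 28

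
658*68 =44744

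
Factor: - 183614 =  - 2^1*91807^1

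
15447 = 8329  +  7118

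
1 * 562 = 562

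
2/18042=1/9021=0.00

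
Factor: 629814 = 2^1*3^1*37^1 * 2837^1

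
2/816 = 1/408 = 0.00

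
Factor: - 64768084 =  - 2^2 *197^1 *82193^1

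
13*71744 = 932672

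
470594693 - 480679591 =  - 10084898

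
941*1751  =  1647691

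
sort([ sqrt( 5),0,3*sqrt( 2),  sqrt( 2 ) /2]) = [0, sqrt(2 )/2, sqrt(5),3*sqrt( 2 )]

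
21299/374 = 56 + 355/374 = 56.95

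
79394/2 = 39697 = 39697.00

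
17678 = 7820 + 9858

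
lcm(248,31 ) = 248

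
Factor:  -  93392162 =  -  2^1 * 59^1*659^1*1201^1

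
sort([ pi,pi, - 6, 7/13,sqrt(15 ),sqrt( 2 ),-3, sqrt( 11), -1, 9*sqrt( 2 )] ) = [-6,-3,-1, 7/13, sqrt(2 ) , pi,  pi, sqrt(11 ), sqrt(15), 9*sqrt( 2 )] 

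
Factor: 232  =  2^3*29^1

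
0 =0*962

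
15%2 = 1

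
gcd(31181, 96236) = 1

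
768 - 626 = 142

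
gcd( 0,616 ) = 616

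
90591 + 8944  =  99535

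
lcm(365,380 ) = 27740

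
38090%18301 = 1488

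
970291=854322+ 115969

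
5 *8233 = 41165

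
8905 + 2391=11296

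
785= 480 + 305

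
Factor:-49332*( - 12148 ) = 599285136  =  2^4*3^1*3037^1*4111^1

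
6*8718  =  52308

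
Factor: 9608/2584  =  17^( - 1)*19^(  -  1 )*1201^1 = 1201/323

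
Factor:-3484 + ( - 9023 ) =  - 3^1*11^1*379^1 = - 12507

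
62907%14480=4987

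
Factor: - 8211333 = - 3^1*13^1 * 311^1*677^1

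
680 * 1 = 680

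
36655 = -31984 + 68639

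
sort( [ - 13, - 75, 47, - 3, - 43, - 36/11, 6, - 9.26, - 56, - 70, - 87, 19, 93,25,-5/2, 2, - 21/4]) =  [ - 87,-75, - 70, - 56, - 43, - 13, - 9.26,-21/4, -36/11, - 3 , - 5/2, 2, 6, 19,25, 47, 93 ] 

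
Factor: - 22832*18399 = - 2^4*3^1*1427^1*6133^1 = - 420085968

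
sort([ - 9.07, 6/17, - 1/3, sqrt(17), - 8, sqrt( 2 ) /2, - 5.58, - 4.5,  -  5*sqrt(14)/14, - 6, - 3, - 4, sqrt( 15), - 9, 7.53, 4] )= [ - 9.07, - 9, - 8, - 6, - 5.58, - 4.5 , - 4, - 3, - 5*sqrt( 14)/14,-1/3, 6/17,sqrt(  2)/2,sqrt( 15), 4, sqrt( 17),7.53]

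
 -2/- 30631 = 2/30631 = 0.00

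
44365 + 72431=116796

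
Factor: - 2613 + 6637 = 2^3* 503^1 = 4024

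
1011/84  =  337/28  =  12.04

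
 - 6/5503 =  - 1 + 5497/5503=- 0.00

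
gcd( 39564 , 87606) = 2826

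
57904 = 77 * 752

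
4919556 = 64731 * 76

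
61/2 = 61/2 = 30.50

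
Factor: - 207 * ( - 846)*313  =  54813186 =2^1 * 3^4*23^1*47^1 * 313^1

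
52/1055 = 52/1055 = 0.05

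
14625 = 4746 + 9879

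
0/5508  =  0=0.00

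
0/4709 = 0= 0.00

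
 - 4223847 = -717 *5891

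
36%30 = 6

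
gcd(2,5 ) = 1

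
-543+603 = 60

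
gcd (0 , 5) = 5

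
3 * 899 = 2697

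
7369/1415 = 5 + 294/1415 = 5.21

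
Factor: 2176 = 2^7*17^1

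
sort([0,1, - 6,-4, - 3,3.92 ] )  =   [ - 6, - 4,-3, 0,1,3.92]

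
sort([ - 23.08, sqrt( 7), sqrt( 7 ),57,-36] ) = [-36, - 23.08, sqrt( 7 ), sqrt( 7),57 ]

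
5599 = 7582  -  1983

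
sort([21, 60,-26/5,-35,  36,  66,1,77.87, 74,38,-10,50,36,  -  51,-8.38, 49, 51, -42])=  [ - 51,  -  42, - 35, - 10,-8.38,-26/5, 1, 21,  36 , 36, 38, 49,50, 51, 60,66,74,77.87]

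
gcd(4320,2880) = 1440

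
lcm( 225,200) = 1800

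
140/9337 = 140/9337 = 0.01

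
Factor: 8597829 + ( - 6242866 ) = 2354963 = 13^1*107^1 *1693^1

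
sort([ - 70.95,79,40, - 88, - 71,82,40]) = [ - 88, - 71, - 70.95,40, 40 , 79, 82 ] 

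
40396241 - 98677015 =  -  58280774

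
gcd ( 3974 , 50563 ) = 1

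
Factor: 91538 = 2^1*37^1 * 1237^1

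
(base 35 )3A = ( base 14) 83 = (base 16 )73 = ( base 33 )3g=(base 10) 115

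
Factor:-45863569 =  - 17^1 * 89^1 * 30313^1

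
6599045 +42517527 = 49116572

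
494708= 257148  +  237560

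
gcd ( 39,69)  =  3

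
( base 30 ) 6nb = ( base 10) 6101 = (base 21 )DHB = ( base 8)13725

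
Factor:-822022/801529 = -2^1 *193^( - 1)*4153^(  -  1)*411011^1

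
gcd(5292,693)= 63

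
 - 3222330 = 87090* ( - 37) 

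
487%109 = 51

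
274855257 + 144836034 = 419691291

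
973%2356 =973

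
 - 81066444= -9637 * 8412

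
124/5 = 124/5= 24.80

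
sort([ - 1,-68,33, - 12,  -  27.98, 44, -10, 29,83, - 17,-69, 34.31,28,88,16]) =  [ - 69,-68, - 27.98, - 17, - 12, - 10, - 1,16,28, 29,33,34.31,44, 83,88]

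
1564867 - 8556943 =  - 6992076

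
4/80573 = 4/80573 = 0.00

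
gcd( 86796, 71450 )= 2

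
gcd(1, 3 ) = 1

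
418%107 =97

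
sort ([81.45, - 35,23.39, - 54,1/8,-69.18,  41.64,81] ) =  [  -  69.18, - 54,  -  35,1/8 , 23.39, 41.64,81,81.45]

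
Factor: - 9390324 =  - 2^2 * 3^1 * 17^1*191^1*241^1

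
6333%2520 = 1293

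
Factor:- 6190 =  - 2^1  *5^1*619^1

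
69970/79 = 69970/79 = 885.70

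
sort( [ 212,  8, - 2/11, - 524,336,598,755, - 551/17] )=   [-524 ,  -  551/17, - 2/11, 8, 212, 336, 598,755] 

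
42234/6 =7039 = 7039.00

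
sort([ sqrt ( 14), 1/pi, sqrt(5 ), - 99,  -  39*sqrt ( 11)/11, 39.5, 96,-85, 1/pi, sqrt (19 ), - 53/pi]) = [ - 99 , - 85,  -  53/pi, - 39 * sqrt(11)/11,1/pi, 1/pi, sqrt(5 ),  sqrt(14), sqrt ( 19) , 39.5, 96]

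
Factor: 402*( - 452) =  - 2^3*3^1*67^1  *  113^1 = -  181704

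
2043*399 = 815157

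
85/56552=85/56552 = 0.00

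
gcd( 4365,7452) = 9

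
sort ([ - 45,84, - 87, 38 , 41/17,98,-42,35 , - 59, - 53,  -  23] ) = [ - 87, - 59, - 53, - 45, - 42,-23,  41/17,35, 38, 84,98 ]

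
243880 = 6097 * 40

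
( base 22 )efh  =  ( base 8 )15723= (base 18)13HD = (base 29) 8DI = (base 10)7123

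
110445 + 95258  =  205703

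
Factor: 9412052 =2^2*13^1  *181001^1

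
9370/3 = 9370/3 = 3123.33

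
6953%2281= 110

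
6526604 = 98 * 66598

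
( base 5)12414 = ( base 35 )S4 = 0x3d8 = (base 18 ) 30C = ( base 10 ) 984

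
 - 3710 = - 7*530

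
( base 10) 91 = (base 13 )70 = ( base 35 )2l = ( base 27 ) 3A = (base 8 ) 133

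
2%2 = 0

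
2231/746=2 + 739/746 =2.99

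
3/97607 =3/97607 = 0.00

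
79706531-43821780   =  35884751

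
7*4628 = 32396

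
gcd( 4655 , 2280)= 95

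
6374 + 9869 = 16243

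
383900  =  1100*349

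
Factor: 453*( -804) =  - 364212 = - 2^2*3^2*67^1*151^1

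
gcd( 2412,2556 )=36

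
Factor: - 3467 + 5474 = 3^2*223^1 = 2007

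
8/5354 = 4/2677 = 0.00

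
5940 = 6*990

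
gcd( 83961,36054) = 9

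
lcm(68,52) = 884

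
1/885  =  1/885 = 0.00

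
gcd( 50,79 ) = 1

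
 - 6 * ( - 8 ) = 48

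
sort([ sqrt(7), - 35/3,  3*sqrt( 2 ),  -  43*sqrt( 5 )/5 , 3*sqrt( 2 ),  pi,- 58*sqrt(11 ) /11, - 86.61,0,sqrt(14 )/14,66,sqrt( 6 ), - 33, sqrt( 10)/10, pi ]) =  [ - 86.61, - 33, - 43*sqrt( 5 )/5, - 58*sqrt( 11)/11,- 35/3, 0,sqrt( 14)/14,sqrt( 10) /10,  sqrt ( 6), sqrt( 7 ),pi , pi , 3*sqrt(2 ),3*sqrt( 2 )  ,  66 ] 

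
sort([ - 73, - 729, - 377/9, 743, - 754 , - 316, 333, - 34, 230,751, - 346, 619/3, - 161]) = [-754, - 729, - 346, - 316, - 161 ,-73, - 377/9, - 34, 619/3, 230,333, 743,751]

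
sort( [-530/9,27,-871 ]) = [- 871, - 530/9,27]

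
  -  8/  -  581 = 8/581 = 0.01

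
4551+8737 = 13288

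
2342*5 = 11710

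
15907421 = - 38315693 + 54223114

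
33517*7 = 234619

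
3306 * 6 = 19836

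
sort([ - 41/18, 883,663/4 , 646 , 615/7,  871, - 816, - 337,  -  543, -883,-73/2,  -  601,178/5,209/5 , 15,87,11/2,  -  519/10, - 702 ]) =[- 883 , - 816, - 702,-601,- 543,-337,-519/10, - 73/2 ,  -  41/18,11/2, 15, 178/5,  209/5 , 87,615/7,663/4, 646,871,883] 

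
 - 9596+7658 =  - 1938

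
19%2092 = 19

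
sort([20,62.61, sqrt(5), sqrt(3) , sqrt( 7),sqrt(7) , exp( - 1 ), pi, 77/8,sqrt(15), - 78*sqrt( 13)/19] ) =[ - 78*sqrt( 13)/19, exp( -1 ), sqrt ( 3), sqrt(5),sqrt(7), sqrt( 7 ),pi,sqrt(15 ), 77/8, 20,  62.61 ]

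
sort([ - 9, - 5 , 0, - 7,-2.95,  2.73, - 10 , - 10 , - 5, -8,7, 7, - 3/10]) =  [ - 10, - 10, - 9, - 8, - 7, - 5,-5, - 2.95, - 3/10,0,2.73,7,7 ]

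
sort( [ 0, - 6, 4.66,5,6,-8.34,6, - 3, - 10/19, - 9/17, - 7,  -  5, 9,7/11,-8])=[ - 8.34, - 8, - 7 ,-6, - 5, - 3, - 9/17, - 10/19,0,7/11,4.66,  5,6,6,9]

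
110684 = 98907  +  11777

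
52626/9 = 17542/3 = 5847.33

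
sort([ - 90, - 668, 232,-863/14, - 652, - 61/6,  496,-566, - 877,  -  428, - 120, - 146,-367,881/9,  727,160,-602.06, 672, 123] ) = [ - 877, - 668,-652,-602.06, - 566, -428,-367 , - 146,-120,-90,-863/14,  -  61/6 , 881/9,123, 160, 232, 496 , 672,  727 ] 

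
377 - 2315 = -1938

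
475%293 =182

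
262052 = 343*764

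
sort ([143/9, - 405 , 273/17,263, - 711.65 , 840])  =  [-711.65, - 405,143/9, 273/17, 263,  840]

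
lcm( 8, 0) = 0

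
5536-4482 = 1054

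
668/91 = 7  +  31/91 = 7.34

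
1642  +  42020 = 43662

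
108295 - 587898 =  - 479603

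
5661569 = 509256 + 5152313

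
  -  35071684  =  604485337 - 639557021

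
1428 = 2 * 714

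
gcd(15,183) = 3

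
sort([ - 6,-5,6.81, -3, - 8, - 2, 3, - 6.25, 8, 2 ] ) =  [ - 8, - 6.25, - 6, - 5, - 3,-2, 2, 3, 6.81,8]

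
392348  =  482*814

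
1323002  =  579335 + 743667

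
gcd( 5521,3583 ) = 1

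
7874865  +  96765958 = 104640823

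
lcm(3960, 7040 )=63360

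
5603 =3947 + 1656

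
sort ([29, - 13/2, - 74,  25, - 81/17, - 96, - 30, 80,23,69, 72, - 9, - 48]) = [ - 96 , - 74, - 48 ,-30, - 9, - 13/2,-81/17 , 23, 25,  29, 69,72, 80]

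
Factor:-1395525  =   - 3^1*5^2*23^1  *809^1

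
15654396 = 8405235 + 7249161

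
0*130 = 0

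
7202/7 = 1028 + 6/7 = 1028.86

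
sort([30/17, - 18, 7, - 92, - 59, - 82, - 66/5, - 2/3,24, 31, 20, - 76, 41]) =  [ - 92, - 82, - 76,  -  59,-18,  -  66/5, - 2/3, 30/17, 7 , 20, 24, 31,41 ]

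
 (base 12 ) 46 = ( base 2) 110110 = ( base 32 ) 1m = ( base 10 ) 54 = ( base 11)4A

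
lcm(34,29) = 986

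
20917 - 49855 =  - 28938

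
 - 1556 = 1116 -2672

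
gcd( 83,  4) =1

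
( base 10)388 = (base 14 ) 1da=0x184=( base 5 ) 3023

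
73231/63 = 73231/63 = 1162.40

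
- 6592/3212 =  - 1648/803  =  - 2.05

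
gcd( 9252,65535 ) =771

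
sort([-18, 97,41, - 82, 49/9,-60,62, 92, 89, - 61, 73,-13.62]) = [- 82, - 61,-60, - 18,  -  13.62, 49/9, 41,62, 73,89, 92,97]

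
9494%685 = 589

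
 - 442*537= - 237354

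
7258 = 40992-33734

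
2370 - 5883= - 3513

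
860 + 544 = 1404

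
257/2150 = 257/2150 = 0.12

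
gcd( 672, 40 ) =8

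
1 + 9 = 10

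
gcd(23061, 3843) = 3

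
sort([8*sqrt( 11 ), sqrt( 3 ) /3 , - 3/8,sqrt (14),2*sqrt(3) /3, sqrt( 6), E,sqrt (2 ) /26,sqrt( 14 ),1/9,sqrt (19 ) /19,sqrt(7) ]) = [ - 3/8,  sqrt(2) /26, 1/9,sqrt(19)/19,sqrt( 3 )/3, 2*sqrt( 3 ) /3,sqrt (6),sqrt( 7),E, sqrt(14), sqrt( 14),8 * sqrt( 11) ] 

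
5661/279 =629/31 = 20.29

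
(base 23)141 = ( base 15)2b7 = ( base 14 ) 326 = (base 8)1156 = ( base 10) 622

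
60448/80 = 3778/5 =755.60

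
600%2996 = 600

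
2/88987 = 2/88987 = 0.00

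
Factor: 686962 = 2^1 *343481^1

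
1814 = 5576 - 3762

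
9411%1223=850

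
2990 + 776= 3766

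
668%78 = 44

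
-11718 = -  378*31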